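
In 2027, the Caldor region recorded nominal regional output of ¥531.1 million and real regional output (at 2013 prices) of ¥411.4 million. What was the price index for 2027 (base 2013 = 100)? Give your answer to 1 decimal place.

129.1

price index = (Nominal / Real) × 100 = 531.1 / 411.4 × 100 = 129.10.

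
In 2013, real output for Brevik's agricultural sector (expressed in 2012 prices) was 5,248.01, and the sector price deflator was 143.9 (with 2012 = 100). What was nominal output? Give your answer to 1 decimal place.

7,551.9

Nominal output = Real × (sector price deflator/100) = 5248.01 × 1.439 = 7551.89.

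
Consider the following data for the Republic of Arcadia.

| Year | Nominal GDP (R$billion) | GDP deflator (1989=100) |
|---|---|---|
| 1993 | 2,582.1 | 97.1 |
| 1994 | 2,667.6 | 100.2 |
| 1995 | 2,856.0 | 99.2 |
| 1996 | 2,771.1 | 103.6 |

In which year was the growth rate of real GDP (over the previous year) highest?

1994: real = 2667.6/1.002 = 2662.28; growth vs 1993 (2659.22) = 0.12%.
1995: real = 2856.0/0.992 = 2879.03; growth vs 1994 (2662.28) = 8.14%.
1996: real = 2771.1/1.036 = 2674.81; growth vs 1995 (2879.03) = -7.09%.

1995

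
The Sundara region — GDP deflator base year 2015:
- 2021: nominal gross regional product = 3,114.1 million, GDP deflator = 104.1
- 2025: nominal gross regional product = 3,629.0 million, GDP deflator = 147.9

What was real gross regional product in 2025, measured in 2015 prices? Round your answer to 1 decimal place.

Real gross regional product = Nominal / (GDP deflator/100) = 3629.0 / 1.479 = 2453.68.

2,453.7 million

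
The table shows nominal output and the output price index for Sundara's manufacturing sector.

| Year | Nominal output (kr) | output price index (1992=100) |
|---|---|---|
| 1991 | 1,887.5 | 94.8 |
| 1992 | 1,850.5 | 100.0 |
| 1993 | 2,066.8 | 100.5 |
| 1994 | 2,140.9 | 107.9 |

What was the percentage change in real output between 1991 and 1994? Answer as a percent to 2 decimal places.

Real output 1991 = 1887.5/0.948 = 1991.03.
Real output 1994 = 2140.9/1.079 = 1984.15.
Change = 1984.15/1991.03 − 1 = -0.0035.

-0.35%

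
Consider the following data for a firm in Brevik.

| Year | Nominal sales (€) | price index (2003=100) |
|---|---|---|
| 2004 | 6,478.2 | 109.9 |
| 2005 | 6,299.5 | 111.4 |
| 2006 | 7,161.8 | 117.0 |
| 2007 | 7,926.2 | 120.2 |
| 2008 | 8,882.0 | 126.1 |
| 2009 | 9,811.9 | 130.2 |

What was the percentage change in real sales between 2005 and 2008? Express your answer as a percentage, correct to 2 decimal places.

Real sales 2005 = 6299.5/1.114 = 5654.85.
Real sales 2008 = 8882.0/1.261 = 7043.62.
Change = 7043.62/5654.85 − 1 = 0.2456.

24.56%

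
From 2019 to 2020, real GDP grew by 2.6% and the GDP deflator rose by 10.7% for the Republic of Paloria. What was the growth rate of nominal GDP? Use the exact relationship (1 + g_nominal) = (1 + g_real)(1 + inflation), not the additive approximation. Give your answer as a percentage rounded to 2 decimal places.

13.58%

(1 + g_nom) = (1 + g_real)(1 + π) = 1.0260 × 1.1070 = 1.13578.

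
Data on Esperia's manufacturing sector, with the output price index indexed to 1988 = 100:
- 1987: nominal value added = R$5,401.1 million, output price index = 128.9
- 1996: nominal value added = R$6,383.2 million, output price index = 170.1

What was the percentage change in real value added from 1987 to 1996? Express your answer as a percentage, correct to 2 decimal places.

-10.44%

Real value added 1987 = 5401.1 / 1.289 = 4190.15.
Real value added 1996 = 6383.2 / 1.701 = 3752.62.
Real growth = 3752.62 / 4190.15 − 1 = -0.1044.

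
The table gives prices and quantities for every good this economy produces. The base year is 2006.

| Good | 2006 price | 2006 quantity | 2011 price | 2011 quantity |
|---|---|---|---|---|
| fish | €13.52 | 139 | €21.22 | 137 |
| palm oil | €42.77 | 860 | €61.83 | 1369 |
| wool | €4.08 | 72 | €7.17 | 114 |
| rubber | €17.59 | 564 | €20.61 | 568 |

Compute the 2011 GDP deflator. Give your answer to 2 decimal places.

Nominal GDP 2011 = 21.22·137 + 61.83·1369 + 7.17·114 + 20.61·568 = 100076.27.
Real GDP 2011 (at 2006 prices) = 13.52·137 + 42.77·1369 + 4.08·114 + 17.59·568 = 70860.61.
Deflator = Nominal/Real × 100 = 100076.27/70860.61 × 100 = 141.230.

141.23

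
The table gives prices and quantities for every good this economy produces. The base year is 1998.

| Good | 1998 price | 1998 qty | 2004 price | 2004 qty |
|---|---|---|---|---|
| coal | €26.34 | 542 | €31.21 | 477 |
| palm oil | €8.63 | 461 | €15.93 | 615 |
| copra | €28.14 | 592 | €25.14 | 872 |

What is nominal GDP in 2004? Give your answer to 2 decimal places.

€46606.20

Nominal GDP 2004 = Σ (p_2004 × q_2004) = 31.21·477 + 15.93·615 + 25.14·872 = 46606.20.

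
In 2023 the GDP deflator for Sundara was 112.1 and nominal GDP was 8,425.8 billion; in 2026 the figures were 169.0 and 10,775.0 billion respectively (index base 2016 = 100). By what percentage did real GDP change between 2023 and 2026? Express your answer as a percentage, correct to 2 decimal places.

-15.17%

Real GDP 2023 = 8425.8 / 1.121 = 7516.32.
Real GDP 2026 = 10775.0 / 1.690 = 6375.74.
Real growth = 6375.74 / 7516.32 − 1 = -0.1517.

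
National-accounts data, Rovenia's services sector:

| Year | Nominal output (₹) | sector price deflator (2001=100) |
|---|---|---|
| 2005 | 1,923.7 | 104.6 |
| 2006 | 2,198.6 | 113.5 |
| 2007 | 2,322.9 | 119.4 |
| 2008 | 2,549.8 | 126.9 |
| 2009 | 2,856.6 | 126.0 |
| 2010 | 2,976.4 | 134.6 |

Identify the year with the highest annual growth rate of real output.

2006: real = 2198.6/1.135 = 1937.09; growth vs 2005 (1839.10) = 5.33%.
2007: real = 2322.9/1.194 = 1945.48; growth vs 2006 (1937.09) = 0.43%.
2008: real = 2549.8/1.269 = 2009.30; growth vs 2007 (1945.48) = 3.28%.
2009: real = 2856.6/1.260 = 2267.14; growth vs 2008 (2009.30) = 12.83%.
2010: real = 2976.4/1.346 = 2211.29; growth vs 2009 (2267.14) = -2.46%.

2009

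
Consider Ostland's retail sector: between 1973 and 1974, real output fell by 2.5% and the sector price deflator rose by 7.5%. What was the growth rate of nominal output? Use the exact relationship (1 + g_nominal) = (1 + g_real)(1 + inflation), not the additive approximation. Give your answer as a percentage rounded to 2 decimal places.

(1 + g_nom) = (1 + g_real)(1 + π) = 0.9750 × 1.0750 = 1.04813.

4.81%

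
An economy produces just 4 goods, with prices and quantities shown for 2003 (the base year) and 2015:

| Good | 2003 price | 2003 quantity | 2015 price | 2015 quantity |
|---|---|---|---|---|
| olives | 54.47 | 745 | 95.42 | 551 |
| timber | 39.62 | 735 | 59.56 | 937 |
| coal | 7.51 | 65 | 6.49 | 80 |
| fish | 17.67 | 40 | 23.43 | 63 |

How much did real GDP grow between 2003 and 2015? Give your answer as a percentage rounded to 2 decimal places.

Real GDP 2003 = Nominal GDP 2003 = 54.47·745 + 39.62·735 + 7.51·65 + 17.67·40 = 70895.80.
Real GDP 2015 (at 2003 prices) = 54.47·551 + 39.62·937 + 7.51·80 + 17.67·63 = 68850.92.
Real growth = 68850.92/70895.80 − 1 = -0.0288.

-2.88%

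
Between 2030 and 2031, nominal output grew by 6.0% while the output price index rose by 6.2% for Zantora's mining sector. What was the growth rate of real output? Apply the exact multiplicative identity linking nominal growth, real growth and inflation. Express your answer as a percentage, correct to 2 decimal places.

(1 + g_nom) = (1 + g_real)(1 + π), so g_real = 1.0600 / 1.0620 − 1 = -0.00188.

-0.19%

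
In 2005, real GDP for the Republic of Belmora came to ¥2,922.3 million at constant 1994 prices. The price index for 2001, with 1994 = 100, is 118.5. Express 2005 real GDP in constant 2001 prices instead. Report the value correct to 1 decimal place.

Real GDP in 2001 prices = Real GDP in 1994 prices × (P_2001/P_1994) = 2922.3 × 1.185 = 3462.93.

¥3,462.9 million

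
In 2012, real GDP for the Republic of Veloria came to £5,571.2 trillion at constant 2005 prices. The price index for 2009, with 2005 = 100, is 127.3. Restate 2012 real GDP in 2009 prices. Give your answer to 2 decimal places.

Real GDP in 2009 prices = Real GDP in 2005 prices × (P_2009/P_2005) = 5571.2 × 1.273 = 7092.14.

£7,092.14 trillion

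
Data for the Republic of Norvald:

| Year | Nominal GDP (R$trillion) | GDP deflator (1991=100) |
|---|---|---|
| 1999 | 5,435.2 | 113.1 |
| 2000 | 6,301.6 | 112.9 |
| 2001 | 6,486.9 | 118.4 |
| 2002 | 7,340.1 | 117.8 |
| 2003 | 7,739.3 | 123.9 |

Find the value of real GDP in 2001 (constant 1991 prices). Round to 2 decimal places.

R$5,478.80 trillion

Real GDP 2001 = 6486.9 / 1.184 = 5478.80.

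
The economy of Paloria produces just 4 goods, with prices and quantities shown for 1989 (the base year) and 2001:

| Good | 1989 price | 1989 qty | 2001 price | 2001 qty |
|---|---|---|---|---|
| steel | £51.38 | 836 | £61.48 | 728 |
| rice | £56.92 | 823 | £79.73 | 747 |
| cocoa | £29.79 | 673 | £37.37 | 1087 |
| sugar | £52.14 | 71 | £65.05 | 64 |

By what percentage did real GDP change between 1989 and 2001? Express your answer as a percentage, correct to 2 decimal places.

1.84%

Real GDP 1989 = Nominal GDP 1989 = 51.38·836 + 56.92·823 + 29.79·673 + 52.14·71 = 113549.45.
Real GDP 2001 (at 1989 prices) = 51.38·728 + 56.92·747 + 29.79·1087 + 52.14·64 = 115642.57.
Real growth = 115642.57/113549.45 − 1 = 0.0184.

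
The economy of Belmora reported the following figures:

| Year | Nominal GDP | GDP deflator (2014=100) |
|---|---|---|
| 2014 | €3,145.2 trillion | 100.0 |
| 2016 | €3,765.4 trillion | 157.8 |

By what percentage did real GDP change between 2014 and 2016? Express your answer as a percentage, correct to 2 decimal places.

Real GDP 2014 = 3145.2 / 1.000 = 3145.20.
Real GDP 2016 = 3765.4 / 1.578 = 2386.19.
Real growth = 2386.19 / 3145.20 − 1 = -0.2413.

-24.13%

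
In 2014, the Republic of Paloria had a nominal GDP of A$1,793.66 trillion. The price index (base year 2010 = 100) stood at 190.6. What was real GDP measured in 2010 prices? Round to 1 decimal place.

Real GDP = Nominal / (price index/100) = 1793.66 / 1.906 = 941.06.

A$941.1 trillion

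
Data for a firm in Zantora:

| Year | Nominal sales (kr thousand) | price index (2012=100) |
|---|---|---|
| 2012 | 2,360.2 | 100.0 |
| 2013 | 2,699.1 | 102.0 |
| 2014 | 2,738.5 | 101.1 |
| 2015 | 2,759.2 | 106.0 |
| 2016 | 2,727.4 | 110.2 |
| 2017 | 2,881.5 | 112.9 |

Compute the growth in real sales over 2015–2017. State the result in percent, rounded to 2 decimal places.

Real sales 2015 = 2759.2/1.060 = 2603.02.
Real sales 2017 = 2881.5/1.129 = 2552.26.
Change = 2552.26/2603.02 − 1 = -0.0195.

-1.95%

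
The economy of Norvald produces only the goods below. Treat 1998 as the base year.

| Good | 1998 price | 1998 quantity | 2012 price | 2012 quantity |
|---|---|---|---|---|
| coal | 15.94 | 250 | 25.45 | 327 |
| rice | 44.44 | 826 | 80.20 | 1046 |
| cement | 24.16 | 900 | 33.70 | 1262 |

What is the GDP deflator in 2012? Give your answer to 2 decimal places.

163.95

Nominal GDP 2012 = 25.45·327 + 80.20·1046 + 33.70·1262 = 134740.75.
Real GDP 2012 (at 1998 prices) = 15.94·327 + 44.44·1046 + 24.16·1262 = 82186.54.
Deflator = Nominal/Real × 100 = 134740.75/82186.54 × 100 = 163.945.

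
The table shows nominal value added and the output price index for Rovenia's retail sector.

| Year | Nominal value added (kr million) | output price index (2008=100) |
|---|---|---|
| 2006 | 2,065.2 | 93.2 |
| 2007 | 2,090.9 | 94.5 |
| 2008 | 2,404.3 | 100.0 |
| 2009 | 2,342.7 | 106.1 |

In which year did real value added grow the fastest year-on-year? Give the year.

2008

2007: real = 2090.9/0.945 = 2212.59; growth vs 2006 (2215.88) = -0.15%.
2008: real = 2404.3/1.000 = 2404.30; growth vs 2007 (2212.59) = 8.66%.
2009: real = 2342.7/1.061 = 2208.01; growth vs 2008 (2404.30) = -8.16%.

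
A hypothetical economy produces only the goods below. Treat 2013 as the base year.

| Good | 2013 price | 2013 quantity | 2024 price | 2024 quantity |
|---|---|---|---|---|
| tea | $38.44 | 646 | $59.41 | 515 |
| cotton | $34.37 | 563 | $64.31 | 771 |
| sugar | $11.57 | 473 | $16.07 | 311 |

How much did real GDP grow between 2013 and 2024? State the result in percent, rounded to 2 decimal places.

0.48%

Real GDP 2013 = Nominal GDP 2013 = 38.44·646 + 34.37·563 + 11.57·473 = 49655.16.
Real GDP 2024 (at 2013 prices) = 38.44·515 + 34.37·771 + 11.57·311 = 49894.14.
Real growth = 49894.14/49655.16 − 1 = 0.0048.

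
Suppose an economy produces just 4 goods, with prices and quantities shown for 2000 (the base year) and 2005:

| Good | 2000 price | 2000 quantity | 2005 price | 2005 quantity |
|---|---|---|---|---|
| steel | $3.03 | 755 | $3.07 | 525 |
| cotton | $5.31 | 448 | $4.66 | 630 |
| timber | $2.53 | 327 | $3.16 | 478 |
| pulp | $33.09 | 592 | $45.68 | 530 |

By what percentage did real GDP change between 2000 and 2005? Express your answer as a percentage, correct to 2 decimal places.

-5.58%

Real GDP 2000 = Nominal GDP 2000 = 3.03·755 + 5.31·448 + 2.53·327 + 33.09·592 = 25083.12.
Real GDP 2005 (at 2000 prices) = 3.03·525 + 5.31·630 + 2.53·478 + 33.09·530 = 23683.09.
Real growth = 23683.09/25083.12 − 1 = -0.0558.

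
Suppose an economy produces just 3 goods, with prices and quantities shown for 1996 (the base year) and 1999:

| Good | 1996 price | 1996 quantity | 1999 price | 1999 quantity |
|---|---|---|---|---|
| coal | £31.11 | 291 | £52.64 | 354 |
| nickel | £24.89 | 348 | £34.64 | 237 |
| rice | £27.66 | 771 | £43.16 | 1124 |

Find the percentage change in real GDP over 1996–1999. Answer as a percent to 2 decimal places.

Real GDP 1996 = Nominal GDP 1996 = 31.11·291 + 24.89·348 + 27.66·771 = 39040.59.
Real GDP 1999 (at 1996 prices) = 31.11·354 + 24.89·237 + 27.66·1124 = 48001.71.
Real growth = 48001.71/39040.59 − 1 = 0.2295.

22.95%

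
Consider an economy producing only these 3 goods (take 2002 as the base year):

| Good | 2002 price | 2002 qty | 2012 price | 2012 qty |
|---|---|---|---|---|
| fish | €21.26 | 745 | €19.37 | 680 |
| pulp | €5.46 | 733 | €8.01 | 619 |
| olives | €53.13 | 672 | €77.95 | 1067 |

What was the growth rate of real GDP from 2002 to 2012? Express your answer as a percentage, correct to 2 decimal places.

Real GDP 2002 = Nominal GDP 2002 = 21.26·745 + 5.46·733 + 53.13·672 = 55544.24.
Real GDP 2012 (at 2002 prices) = 21.26·680 + 5.46·619 + 53.13·1067 = 74526.25.
Real growth = 74526.25/55544.24 − 1 = 0.3417.

34.17%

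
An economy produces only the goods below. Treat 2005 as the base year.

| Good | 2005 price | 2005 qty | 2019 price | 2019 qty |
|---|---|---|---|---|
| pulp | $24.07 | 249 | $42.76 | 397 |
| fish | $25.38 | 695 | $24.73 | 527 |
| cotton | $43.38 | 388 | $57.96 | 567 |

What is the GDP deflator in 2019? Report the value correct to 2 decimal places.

Nominal GDP 2019 = 42.76·397 + 24.73·527 + 57.96·567 = 62871.75.
Real GDP 2019 (at 2005 prices) = 24.07·397 + 25.38·527 + 43.38·567 = 47527.51.
Deflator = Nominal/Real × 100 = 62871.75/47527.51 × 100 = 132.285.

132.28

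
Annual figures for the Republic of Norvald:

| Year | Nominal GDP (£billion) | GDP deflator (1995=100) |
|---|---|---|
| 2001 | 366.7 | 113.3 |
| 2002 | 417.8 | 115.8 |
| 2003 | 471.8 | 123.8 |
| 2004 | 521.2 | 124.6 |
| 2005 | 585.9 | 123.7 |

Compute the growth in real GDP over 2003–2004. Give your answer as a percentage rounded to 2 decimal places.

Real GDP 2003 = 471.8/1.238 = 381.10.
Real GDP 2004 = 521.2/1.246 = 418.30.
Change = 418.30/381.10 − 1 = 0.0976.

9.76%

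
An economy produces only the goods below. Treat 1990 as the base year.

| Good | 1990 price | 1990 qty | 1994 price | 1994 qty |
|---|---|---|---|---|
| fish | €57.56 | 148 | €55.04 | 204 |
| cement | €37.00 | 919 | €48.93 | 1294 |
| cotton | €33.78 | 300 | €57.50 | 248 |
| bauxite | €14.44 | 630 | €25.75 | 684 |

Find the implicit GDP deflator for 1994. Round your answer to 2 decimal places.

Nominal GDP 1994 = 55.04·204 + 48.93·1294 + 57.50·248 + 25.75·684 = 106416.58.
Real GDP 1994 (at 1990 prices) = 57.56·204 + 37.00·1294 + 33.78·248 + 14.44·684 = 77874.64.
Deflator = Nominal/Real × 100 = 106416.58/77874.64 × 100 = 136.651.

136.65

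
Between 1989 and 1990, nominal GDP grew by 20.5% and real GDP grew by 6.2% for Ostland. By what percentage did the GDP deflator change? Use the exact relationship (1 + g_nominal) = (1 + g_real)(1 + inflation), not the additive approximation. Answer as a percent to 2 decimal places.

(1 + g_nom) = (1 + g_real)(1 + π), so π = 1.2050 / 1.0620 − 1 = 0.13465.

13.47%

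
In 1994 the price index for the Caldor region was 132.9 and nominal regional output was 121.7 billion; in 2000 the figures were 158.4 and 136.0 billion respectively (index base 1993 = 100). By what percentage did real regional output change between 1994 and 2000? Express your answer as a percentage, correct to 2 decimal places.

Real regional output 1994 = 121.7 / 1.329 = 91.57.
Real regional output 2000 = 136.0 / 1.584 = 85.86.
Real growth = 85.86 / 91.57 − 1 = -0.0624.

-6.24%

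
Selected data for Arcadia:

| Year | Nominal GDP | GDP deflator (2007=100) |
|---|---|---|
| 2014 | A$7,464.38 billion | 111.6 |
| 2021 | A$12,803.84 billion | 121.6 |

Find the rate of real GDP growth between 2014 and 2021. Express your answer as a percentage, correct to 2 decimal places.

57.43%

Deflate each year: 2014 → 7464.38/1.116 = 6688.51; 2021 → 12803.84/1.216 = 10529.47.
So real GDP changed by 10529.47/6688.51 − 1 = 0.5743, i.e. 57.43%.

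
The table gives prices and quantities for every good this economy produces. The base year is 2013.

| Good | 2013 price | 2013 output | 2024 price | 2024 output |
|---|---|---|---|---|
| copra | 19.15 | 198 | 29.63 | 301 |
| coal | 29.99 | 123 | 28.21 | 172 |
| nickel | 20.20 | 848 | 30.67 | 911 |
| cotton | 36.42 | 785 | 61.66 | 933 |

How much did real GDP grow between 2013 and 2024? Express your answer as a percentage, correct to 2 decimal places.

18.99%

Real GDP 2013 = Nominal GDP 2013 = 19.15·198 + 29.99·123 + 20.20·848 + 36.42·785 = 53199.77.
Real GDP 2024 (at 2013 prices) = 19.15·301 + 29.99·172 + 20.20·911 + 36.42·933 = 63304.49.
Real growth = 63304.49/53199.77 − 1 = 0.1899.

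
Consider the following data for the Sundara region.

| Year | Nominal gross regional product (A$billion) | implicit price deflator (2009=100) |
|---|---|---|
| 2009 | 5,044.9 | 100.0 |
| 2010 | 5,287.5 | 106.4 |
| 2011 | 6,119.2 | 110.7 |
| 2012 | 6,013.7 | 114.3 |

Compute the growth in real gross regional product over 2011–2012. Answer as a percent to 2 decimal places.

-4.82%

Real gross regional product 2011 = 6119.2/1.107 = 5527.73.
Real gross regional product 2012 = 6013.7/1.143 = 5261.33.
Change = 5261.33/5527.73 − 1 = -0.0482.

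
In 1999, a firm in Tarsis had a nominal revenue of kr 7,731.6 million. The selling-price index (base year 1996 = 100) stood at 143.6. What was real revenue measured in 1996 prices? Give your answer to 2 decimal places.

kr 5,384.12 million

Real revenue = Nominal / (selling-price index/100) = 7731.6 / 1.436 = 5384.12.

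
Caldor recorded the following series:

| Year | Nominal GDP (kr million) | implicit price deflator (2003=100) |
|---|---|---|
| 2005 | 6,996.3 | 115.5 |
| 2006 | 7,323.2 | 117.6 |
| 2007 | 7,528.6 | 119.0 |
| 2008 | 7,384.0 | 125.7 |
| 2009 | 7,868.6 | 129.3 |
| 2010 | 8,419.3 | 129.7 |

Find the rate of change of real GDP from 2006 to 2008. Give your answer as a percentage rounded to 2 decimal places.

Real GDP 2006 = 7323.2/1.176 = 6227.21.
Real GDP 2008 = 7384.0/1.257 = 5874.30.
Change = 5874.30/6227.21 − 1 = -0.0567.

-5.67%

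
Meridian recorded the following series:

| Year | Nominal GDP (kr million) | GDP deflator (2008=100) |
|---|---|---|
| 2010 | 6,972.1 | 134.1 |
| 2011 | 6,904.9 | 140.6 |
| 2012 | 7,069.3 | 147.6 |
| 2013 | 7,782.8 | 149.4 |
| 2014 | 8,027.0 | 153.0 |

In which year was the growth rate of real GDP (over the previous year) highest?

2011: real = 6904.9/1.406 = 4911.02; growth vs 2010 (5199.18) = -5.54%.
2012: real = 7069.3/1.476 = 4789.50; growth vs 2011 (4911.02) = -2.47%.
2013: real = 7782.8/1.494 = 5209.37; growth vs 2012 (4789.50) = 8.77%.
2014: real = 8027.0/1.530 = 5246.41; growth vs 2013 (5209.37) = 0.71%.

2013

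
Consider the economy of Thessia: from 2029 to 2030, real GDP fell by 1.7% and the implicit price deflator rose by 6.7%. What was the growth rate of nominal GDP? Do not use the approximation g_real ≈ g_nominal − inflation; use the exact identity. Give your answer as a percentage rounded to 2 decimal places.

4.89%

(1 + g_nom) = (1 + g_real)(1 + π) = 0.9830 × 1.0670 = 1.04886.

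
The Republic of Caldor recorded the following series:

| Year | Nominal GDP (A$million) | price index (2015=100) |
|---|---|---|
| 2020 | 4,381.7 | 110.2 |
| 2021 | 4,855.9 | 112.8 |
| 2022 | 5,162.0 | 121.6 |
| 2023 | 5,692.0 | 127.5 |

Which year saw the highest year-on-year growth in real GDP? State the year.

2021: real = 4855.9/1.128 = 4304.88; growth vs 2020 (3976.13) = 8.27%.
2022: real = 5162.0/1.216 = 4245.07; growth vs 2021 (4304.88) = -1.39%.
2023: real = 5692.0/1.275 = 4464.31; growth vs 2022 (4245.07) = 5.16%.

2021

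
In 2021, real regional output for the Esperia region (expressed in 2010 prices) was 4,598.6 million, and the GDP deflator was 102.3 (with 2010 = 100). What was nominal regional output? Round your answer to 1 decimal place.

Nominal regional output = Real × (GDP deflator/100) = 4598.6 × 1.023 = 4704.37.

4,704.4 million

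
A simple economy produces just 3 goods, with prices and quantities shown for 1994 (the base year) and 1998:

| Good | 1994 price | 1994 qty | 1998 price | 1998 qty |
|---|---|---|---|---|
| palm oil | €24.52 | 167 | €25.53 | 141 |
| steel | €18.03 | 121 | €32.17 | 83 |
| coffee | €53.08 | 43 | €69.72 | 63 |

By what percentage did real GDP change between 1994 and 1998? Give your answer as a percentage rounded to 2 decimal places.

Real GDP 1994 = Nominal GDP 1994 = 24.52·167 + 18.03·121 + 53.08·43 = 8558.91.
Real GDP 1998 (at 1994 prices) = 24.52·141 + 18.03·83 + 53.08·63 = 8297.85.
Real growth = 8297.85/8558.91 − 1 = -0.0305.

-3.05%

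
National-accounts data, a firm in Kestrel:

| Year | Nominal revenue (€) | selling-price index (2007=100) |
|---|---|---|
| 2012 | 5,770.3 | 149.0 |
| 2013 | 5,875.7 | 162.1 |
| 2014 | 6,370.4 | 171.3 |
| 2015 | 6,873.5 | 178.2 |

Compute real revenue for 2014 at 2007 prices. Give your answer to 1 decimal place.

€3,718.9

Real revenue 2014 = 6370.4 / 1.713 = 3718.86.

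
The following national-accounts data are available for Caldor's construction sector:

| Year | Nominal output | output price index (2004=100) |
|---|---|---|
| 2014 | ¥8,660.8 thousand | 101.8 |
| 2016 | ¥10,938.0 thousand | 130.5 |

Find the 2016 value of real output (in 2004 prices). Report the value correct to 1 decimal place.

Real output = Nominal / (output price index/100) = 10938.0 / 1.305 = 8381.61.

¥8,381.6 thousand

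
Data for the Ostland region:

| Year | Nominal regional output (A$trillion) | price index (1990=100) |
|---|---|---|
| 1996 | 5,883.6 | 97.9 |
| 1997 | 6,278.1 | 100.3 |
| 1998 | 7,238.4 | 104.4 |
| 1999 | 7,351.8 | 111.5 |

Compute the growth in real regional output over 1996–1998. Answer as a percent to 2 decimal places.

15.37%

Real regional output 1996 = 5883.6/0.979 = 6009.81.
Real regional output 1998 = 7238.4/1.044 = 6933.33.
Change = 6933.33/6009.81 − 1 = 0.1537.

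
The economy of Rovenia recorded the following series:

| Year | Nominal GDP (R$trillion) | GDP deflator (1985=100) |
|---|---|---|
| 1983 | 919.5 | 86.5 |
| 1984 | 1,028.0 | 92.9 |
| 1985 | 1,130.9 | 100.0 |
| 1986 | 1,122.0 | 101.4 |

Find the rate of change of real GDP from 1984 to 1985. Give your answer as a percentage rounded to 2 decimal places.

2.20%

Real GDP 1984 = 1028.0/0.929 = 1106.57.
Real GDP 1985 = 1130.9/1.000 = 1130.90.
Change = 1130.90/1106.57 − 1 = 0.0220.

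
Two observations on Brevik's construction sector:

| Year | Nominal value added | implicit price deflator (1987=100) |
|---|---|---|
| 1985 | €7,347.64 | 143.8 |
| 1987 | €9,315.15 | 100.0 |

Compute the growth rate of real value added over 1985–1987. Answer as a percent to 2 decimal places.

Deflate each year: 1985 → 7347.64/1.438 = 5109.62; 1987 → 9315.15/1.000 = 9315.15.
So real value added changed by 9315.15/5109.62 − 1 = 0.8231, i.e. 82.31%.

82.31%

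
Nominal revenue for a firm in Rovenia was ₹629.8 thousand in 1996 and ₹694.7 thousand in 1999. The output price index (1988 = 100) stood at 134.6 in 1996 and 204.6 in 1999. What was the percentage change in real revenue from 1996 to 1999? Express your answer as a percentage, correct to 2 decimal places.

-27.43%

Deflate each year: 1996 → 629.8/1.346 = 467.90; 1999 → 694.7/2.046 = 339.54.
So real revenue changed by 339.54/467.90 − 1 = -0.2743, i.e. -27.43%.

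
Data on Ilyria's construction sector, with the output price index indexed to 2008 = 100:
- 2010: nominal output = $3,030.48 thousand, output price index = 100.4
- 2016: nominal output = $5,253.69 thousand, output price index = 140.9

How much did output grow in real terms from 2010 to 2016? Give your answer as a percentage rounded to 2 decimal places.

Deflate each year: 2010 → 3030.48/1.004 = 3018.41; 2016 → 5253.69/1.409 = 3728.67.
So real output changed by 3728.67/3018.41 − 1 = 0.2353, i.e. 23.53%.

23.53%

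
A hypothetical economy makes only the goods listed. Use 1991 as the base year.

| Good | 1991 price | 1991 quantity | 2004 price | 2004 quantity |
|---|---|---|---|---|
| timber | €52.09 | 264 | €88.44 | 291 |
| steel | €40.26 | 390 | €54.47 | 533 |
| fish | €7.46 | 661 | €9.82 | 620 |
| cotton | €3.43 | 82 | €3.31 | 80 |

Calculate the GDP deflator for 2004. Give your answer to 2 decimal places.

147.22

Nominal GDP 2004 = 88.44·291 + 54.47·533 + 9.82·620 + 3.31·80 = 61121.75.
Real GDP 2004 (at 1991 prices) = 52.09·291 + 40.26·533 + 7.46·620 + 3.43·80 = 41516.37.
Deflator = Nominal/Real × 100 = 61121.75/41516.37 × 100 = 147.223.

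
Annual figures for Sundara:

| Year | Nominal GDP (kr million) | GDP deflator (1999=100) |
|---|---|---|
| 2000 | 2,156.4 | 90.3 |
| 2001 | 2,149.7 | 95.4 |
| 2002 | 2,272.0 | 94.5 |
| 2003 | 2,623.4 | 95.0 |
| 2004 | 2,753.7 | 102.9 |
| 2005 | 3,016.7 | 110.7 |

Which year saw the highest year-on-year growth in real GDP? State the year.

2001: real = 2149.7/0.954 = 2253.35; growth vs 2000 (2388.04) = -5.64%.
2002: real = 2272.0/0.945 = 2404.23; growth vs 2001 (2253.35) = 6.70%.
2003: real = 2623.4/0.950 = 2761.47; growth vs 2002 (2404.23) = 14.86%.
2004: real = 2753.7/1.029 = 2676.09; growth vs 2003 (2761.47) = -3.09%.
2005: real = 3016.7/1.107 = 2725.11; growth vs 2004 (2676.09) = 1.83%.

2003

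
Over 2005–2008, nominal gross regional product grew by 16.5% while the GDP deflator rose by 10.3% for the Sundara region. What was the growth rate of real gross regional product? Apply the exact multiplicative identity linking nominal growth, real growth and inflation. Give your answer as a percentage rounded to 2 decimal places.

(1 + g_nom) = (1 + g_real)(1 + π), so g_real = 1.1650 / 1.1030 − 1 = 0.05621.

5.62%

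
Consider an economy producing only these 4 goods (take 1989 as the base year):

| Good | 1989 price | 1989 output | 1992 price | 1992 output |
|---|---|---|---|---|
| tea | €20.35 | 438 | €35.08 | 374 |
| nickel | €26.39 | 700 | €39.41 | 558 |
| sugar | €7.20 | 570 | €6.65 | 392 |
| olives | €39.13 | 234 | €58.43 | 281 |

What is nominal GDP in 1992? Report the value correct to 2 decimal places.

Nominal GDP 1992 = Σ (p_1992 × q_1992) = 35.08·374 + 39.41·558 + 6.65·392 + 58.43·281 = 54136.33.

€54136.33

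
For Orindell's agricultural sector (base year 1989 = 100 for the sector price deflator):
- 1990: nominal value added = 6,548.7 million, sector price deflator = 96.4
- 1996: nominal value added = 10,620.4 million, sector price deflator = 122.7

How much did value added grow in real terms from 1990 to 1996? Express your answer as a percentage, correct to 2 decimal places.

27.41%

Deflate each year: 1990 → 6548.7/0.964 = 6793.26; 1996 → 10620.4/1.227 = 8655.58.
So real value added changed by 8655.58/6793.26 − 1 = 0.2741, i.e. 27.41%.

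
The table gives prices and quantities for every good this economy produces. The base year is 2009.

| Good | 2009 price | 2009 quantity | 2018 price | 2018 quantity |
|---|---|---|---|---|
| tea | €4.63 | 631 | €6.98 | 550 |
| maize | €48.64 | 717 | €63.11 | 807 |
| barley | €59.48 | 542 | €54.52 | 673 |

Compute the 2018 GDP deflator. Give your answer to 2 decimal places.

Nominal GDP 2018 = 6.98·550 + 63.11·807 + 54.52·673 = 91460.73.
Real GDP 2018 (at 2009 prices) = 4.63·550 + 48.64·807 + 59.48·673 = 81829.02.
Deflator = Nominal/Real × 100 = 91460.73/81829.02 × 100 = 111.771.

111.77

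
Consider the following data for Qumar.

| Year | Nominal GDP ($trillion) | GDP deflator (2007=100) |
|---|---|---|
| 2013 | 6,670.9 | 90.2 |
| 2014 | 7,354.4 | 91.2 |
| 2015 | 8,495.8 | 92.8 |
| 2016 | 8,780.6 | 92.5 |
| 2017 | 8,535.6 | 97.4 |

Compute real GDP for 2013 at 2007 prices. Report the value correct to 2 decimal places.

$7,395.68 trillion

Real GDP 2013 = 6670.9 / 0.902 = 7395.68.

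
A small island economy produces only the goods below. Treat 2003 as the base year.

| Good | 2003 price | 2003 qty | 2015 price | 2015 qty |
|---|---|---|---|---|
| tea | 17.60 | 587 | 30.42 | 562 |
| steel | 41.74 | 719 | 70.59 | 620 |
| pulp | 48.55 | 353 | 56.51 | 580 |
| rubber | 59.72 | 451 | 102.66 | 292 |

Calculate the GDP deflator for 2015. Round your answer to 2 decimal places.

Nominal GDP 2015 = 30.42·562 + 70.59·620 + 56.51·580 + 102.66·292 = 123614.36.
Real GDP 2015 (at 2003 prices) = 17.60·562 + 41.74·620 + 48.55·580 + 59.72·292 = 81367.24.
Deflator = Nominal/Real × 100 = 123614.36/81367.24 × 100 = 151.922.

151.92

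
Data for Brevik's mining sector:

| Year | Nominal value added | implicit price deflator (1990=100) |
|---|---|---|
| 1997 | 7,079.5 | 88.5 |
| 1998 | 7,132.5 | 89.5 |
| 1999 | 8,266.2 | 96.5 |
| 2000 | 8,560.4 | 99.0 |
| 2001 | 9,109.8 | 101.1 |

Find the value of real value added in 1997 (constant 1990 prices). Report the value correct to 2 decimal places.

Real value added 1997 = 7079.5 / 0.885 = 7999.44.

7,999.44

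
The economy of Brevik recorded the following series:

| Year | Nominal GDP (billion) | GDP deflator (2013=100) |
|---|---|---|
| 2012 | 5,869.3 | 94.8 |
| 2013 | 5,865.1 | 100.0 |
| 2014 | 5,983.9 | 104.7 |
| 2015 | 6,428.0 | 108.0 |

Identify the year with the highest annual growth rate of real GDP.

2013: real = 5865.1/1.000 = 5865.10; growth vs 2012 (6191.24) = -5.27%.
2014: real = 5983.9/1.047 = 5715.28; growth vs 2013 (5865.10) = -2.55%.
2015: real = 6428.0/1.080 = 5951.85; growth vs 2014 (5715.28) = 4.14%.

2015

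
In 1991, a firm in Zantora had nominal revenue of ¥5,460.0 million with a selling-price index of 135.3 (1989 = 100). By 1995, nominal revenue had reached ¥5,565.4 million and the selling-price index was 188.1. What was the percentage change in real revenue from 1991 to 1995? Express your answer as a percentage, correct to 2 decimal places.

Real revenue 1991 = 5460.0 / 1.353 = 4035.48.
Real revenue 1995 = 5565.4 / 1.881 = 2958.75.
Real growth = 2958.75 / 4035.48 − 1 = -0.2668.

-26.68%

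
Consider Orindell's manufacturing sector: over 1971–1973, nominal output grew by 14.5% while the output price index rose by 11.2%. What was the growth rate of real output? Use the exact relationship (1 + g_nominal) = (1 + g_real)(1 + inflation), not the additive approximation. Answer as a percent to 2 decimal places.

(1 + g_nom) = (1 + g_real)(1 + π), so g_real = 1.1450 / 1.1120 − 1 = 0.02968.

2.97%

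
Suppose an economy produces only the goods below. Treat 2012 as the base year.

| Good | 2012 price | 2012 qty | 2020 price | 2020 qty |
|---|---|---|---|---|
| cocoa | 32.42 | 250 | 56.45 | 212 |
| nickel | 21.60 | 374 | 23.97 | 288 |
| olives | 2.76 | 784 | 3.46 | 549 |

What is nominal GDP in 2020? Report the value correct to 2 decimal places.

Nominal GDP 2020 = Σ (p_2020 × q_2020) = 56.45·212 + 23.97·288 + 3.46·549 = 20770.30.

20770.30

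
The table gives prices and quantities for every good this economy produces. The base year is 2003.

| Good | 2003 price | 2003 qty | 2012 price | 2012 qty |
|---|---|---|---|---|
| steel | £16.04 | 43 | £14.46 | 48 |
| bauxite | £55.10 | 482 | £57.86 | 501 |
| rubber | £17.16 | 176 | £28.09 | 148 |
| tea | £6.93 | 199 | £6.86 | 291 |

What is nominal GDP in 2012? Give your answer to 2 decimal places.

£35835.52

Nominal GDP 2012 = Σ (p_2012 × q_2012) = 14.46·48 + 57.86·501 + 28.09·148 + 6.86·291 = 35835.52.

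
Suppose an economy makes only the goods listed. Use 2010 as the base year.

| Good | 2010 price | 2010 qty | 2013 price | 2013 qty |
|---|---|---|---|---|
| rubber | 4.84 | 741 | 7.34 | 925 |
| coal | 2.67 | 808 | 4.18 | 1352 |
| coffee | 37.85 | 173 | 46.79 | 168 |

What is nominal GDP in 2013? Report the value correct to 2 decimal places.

20301.58

Nominal GDP 2013 = Σ (p_2013 × q_2013) = 7.34·925 + 4.18·1352 + 46.79·168 = 20301.58.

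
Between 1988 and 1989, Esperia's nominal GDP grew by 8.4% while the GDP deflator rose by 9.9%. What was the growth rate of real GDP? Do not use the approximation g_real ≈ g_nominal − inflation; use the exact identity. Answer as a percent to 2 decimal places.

-1.36%

(1 + g_nom) = (1 + g_real)(1 + π), so g_real = 1.0840 / 1.0990 − 1 = -0.01365.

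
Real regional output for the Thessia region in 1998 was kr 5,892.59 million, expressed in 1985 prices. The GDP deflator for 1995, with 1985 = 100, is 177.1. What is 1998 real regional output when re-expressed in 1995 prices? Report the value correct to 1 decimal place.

kr 10,435.8 million

Real regional output in 1995 prices = Real regional output in 1985 prices × (P_1995/P_1985) = 5892.59 × 1.771 = 10435.78.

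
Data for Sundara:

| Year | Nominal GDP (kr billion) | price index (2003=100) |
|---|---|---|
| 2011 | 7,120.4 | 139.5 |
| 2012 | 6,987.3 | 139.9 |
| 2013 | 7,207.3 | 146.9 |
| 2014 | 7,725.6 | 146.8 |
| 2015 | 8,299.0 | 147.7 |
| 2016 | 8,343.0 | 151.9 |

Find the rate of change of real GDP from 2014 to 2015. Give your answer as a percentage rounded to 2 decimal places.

6.77%

Real GDP 2014 = 7725.6/1.468 = 5262.67.
Real GDP 2015 = 8299.0/1.477 = 5618.82.
Change = 5618.82/5262.67 − 1 = 0.0677.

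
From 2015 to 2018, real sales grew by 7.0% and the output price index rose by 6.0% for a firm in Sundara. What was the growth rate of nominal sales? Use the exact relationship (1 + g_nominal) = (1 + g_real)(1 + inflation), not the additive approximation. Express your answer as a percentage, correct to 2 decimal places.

(1 + g_nom) = (1 + g_real)(1 + π) = 1.0700 × 1.0600 = 1.13420.

13.42%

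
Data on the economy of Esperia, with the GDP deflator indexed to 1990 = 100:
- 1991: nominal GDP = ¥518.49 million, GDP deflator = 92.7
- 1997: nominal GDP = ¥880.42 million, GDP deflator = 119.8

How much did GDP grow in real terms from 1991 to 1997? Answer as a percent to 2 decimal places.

Real GDP 1991 = 518.49 / 0.927 = 559.32.
Real GDP 1997 = 880.42 / 1.198 = 734.91.
Real growth = 734.91 / 559.32 − 1 = 0.3139.

31.39%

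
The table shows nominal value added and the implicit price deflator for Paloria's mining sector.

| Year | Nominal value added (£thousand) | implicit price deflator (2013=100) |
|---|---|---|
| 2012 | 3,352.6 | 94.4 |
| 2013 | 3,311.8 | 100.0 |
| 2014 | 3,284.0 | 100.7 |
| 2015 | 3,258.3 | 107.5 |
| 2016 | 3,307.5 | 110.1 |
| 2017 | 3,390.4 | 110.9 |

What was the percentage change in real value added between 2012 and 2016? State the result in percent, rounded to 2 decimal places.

Real value added 2012 = 3352.6/0.944 = 3551.48.
Real value added 2016 = 3307.5/1.101 = 3004.09.
Change = 3004.09/3551.48 − 1 = -0.1541.

-15.41%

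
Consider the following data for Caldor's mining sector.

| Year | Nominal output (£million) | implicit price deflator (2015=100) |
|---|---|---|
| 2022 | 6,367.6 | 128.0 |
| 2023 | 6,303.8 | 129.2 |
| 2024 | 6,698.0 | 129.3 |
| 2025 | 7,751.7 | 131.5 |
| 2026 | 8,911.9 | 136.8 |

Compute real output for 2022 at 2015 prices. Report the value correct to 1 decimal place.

Real output 2022 = 6367.6 / 1.280 = 4974.69.

£4,974.7 million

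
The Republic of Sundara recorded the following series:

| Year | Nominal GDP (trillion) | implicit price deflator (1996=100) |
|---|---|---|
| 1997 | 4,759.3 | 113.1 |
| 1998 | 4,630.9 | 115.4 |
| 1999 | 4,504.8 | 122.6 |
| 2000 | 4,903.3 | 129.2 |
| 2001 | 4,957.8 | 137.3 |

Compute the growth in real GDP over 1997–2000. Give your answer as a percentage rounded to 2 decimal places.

-9.81%

Real GDP 1997 = 4759.3/1.131 = 4208.05.
Real GDP 2000 = 4903.3/1.292 = 3795.12.
Change = 3795.12/4208.05 − 1 = -0.0981.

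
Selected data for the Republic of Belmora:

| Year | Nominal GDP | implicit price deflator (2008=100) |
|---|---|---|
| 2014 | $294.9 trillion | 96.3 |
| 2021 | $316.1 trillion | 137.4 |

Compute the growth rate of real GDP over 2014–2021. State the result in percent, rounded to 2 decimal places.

-24.87%

Real GDP 2014 = 294.9 / 0.963 = 306.23.
Real GDP 2021 = 316.1 / 1.374 = 230.06.
Real growth = 230.06 / 306.23 − 1 = -0.2487.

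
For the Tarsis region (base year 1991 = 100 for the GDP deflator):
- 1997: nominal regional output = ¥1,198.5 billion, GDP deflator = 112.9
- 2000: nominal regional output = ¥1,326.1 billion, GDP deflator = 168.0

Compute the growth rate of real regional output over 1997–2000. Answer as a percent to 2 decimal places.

Real regional output 1997 = 1198.5 / 1.129 = 1061.56.
Real regional output 2000 = 1326.1 / 1.680 = 789.35.
Real growth = 789.35 / 1061.56 − 1 = -0.2564.

-25.64%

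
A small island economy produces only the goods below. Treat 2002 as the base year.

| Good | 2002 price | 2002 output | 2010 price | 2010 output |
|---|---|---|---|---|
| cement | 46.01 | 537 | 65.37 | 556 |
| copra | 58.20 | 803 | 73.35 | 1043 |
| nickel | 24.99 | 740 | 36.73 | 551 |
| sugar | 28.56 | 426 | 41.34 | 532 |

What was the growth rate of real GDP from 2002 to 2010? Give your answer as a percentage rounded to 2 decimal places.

Real GDP 2002 = Nominal GDP 2002 = 46.01·537 + 58.20·803 + 24.99·740 + 28.56·426 = 102101.13.
Real GDP 2010 (at 2002 prices) = 46.01·556 + 58.20·1043 + 24.99·551 + 28.56·532 = 115247.57.
Real growth = 115247.57/102101.13 − 1 = 0.1288.

12.88%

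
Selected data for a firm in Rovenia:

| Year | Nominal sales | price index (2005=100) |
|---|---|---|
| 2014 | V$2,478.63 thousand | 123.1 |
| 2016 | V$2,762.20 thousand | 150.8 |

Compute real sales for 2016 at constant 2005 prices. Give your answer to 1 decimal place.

V$1,831.7 thousand

Real sales = Nominal / (price index/100) = 2762.20 / 1.508 = 1831.70.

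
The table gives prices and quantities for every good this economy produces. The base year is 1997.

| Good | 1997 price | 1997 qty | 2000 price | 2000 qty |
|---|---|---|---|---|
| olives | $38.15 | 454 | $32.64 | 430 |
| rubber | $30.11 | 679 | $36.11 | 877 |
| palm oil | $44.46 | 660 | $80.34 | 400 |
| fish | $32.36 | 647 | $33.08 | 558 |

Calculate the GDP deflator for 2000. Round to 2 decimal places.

Nominal GDP 2000 = 32.64·430 + 36.11·877 + 80.34·400 + 33.08·558 = 96298.31.
Real GDP 2000 (at 1997 prices) = 38.15·430 + 30.11·877 + 44.46·400 + 32.36·558 = 78651.85.
Deflator = Nominal/Real × 100 = 96298.31/78651.85 × 100 = 122.436.

122.44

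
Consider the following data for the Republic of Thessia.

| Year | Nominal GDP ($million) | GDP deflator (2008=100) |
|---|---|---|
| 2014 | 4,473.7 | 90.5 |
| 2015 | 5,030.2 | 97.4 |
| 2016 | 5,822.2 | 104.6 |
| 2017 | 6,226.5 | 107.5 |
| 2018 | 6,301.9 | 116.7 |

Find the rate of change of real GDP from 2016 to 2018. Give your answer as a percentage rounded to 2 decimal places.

Real GDP 2016 = 5822.2/1.046 = 5566.16.
Real GDP 2018 = 6301.9/1.167 = 5400.09.
Change = 5400.09/5566.16 − 1 = -0.0298.

-2.98%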